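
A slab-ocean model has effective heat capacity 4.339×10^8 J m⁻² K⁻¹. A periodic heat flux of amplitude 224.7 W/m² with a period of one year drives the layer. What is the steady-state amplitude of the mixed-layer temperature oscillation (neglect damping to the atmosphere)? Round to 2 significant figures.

Areal heat capacity C = 4.339×10^8 J m⁻² K⁻¹ (given).
Angular frequency ω = 2π / T = 2π / 3.15×10^7 s = 1.99×10^-7 s⁻¹.
Cω = 4.34×10^8 × 1.99×10^-7 = 86.4 W/(m²·K).
Amplitude A = F₀ / (Cω) = 224.7 / 86.4 = 2.60 K.

2.6 K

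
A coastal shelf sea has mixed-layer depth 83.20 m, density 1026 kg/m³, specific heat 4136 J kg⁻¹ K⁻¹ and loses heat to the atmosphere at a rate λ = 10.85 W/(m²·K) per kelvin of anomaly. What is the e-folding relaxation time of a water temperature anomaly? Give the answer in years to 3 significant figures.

1.03 years

Areal heat capacity C = ρ c_p D = 1026 × 4136 × 83.20 = 3.53×10^8 J m⁻² K⁻¹.
Relaxation time τ = C / λ = 3.53×10^8 / 10.85 = 3.25×10^7 s.
In years: 3.25×10^7 s / (3.156×10^7 s/year) = 1.03 years.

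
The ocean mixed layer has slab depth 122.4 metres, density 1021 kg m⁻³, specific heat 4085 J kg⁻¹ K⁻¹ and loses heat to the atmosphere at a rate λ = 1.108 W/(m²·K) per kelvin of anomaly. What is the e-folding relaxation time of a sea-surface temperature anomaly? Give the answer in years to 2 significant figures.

15 years

Areal heat capacity C = ρ c_p D = 1021 × 4085 × 122.4 = 5.11×10^8 J/(m^2 K).
Relaxation time τ = C / λ = 5.11×10^8 / 1.108 = 4.61×10^8 s.
In years: 4.61×10^8 s / (3.156×10^7 s/year) = 14.6 years.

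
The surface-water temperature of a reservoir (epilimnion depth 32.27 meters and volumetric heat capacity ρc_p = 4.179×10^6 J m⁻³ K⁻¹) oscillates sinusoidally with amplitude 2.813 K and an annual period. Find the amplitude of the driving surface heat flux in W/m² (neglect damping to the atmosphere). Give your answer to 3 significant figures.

75.6

Areal heat capacity C = ρc_p × D = 4.179×10^6 × 32.27 = 1.35×10^8 J/(m^2 K).
ω = 2π / 3.15×10^7 s = 1.99×10^-7 s⁻¹.
Cω = 1.35×10^8 × 1.99×10^-7 = 26.9 W/(m²·K).
F₀ = A × Cω = 2.813 × 26.9 = 75.6 W/m².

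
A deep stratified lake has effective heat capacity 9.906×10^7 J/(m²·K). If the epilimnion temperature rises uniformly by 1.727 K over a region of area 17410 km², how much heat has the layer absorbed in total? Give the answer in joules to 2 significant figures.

3.0×10^18 J

Areal heat capacity C = 9.906×10^7 J/(m²·K) (given).
Heat per unit area: q = C ΔT = 9.91×10^7 × 1.727 = 1.71×10^8 J/m².
Total heat: Q = q × A = 1.71×10^8 × (17410 × 10⁶ m²) = 2.98×10^18 J.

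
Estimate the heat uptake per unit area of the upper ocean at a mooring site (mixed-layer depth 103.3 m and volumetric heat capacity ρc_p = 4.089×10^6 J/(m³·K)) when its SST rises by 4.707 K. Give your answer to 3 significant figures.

1.99×10^9

Areal heat capacity C = ρc_p × D = 4.089×10^6 × 103.3 = 4.22×10^8 J m⁻² K⁻¹.
ΔQ = C ΔT = 4.22×10^8 × 4.707 = 1.99×10^9 J/m².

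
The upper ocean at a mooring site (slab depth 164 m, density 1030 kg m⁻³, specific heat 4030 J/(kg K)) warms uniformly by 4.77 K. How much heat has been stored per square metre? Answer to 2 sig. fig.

Areal heat capacity C = ρ c_p D = 1030 × 4030 × 164 = 6.81×10^8 J/(m^2 K).
ΔQ = C ΔT = 6.81×10^8 × 4.77 = 3.25×10^9 J/m².

3.2×10^9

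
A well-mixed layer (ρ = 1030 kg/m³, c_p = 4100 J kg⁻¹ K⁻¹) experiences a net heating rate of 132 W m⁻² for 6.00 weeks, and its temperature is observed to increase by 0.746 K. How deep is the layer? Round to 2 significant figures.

150 m

Heat input Q = F Δt = 132 × 3.63×10^6 s = 4.79×10^8 J/m².
Required areal heat capacity C = Q / ΔT = 6.42×10^8 J/(m²·K).
Depth D = C / (ρ c_p) = 6.42×10^8 / (1030 × 4100) = 152 m.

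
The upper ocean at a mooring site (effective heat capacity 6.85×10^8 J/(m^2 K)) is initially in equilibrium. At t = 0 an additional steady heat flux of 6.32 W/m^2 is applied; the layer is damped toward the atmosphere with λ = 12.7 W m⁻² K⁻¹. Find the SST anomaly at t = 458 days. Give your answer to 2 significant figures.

0.26 K

Areal heat capacity C = 6.85×10^8 J/(m^2 K) (given).
τ = C / λ = 6.85×10^8 / 12.7 = 5.39×10^7 s.
Equilibrium anomaly ΔT_eq = F / λ = 6.32 / 12.7 = 0.498 K.
t = 458 days = 3.96×10^7 s, so t/τ = 0.734.
ΔT(t) = ΔT_eq (1 − e^(−t/τ)) = 0.498 × (1 − e^−0.734) = 0.259 K.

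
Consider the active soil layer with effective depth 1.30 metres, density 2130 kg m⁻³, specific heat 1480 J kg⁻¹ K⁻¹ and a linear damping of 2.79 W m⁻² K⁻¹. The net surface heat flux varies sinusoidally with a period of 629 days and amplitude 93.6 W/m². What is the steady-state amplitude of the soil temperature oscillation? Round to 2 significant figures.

33 K

Areal heat capacity C = ρ c_p D = 2130 × 1480 × 1.30 = 4.10×10^6 J/(m²·K).
Angular frequency ω = 2π / T = 2π / 5.43×10^7 s = 1.16×10^-7 s⁻¹.
√((Cω)² + λ²) = √((0.474)² + 2.79²) = 2.83 W/(m²·K).
Amplitude A = F₀ / √((Cω)²+λ²) = 93.6 / 2.83 = 33.1 K.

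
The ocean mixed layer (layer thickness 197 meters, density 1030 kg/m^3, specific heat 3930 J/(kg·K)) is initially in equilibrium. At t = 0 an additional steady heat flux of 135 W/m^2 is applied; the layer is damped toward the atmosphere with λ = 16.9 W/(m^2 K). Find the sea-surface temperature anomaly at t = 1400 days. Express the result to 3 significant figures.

Areal heat capacity C = ρ c_p D = 1030 × 3930 × 197 = 7.97×10^8 J/(m²·K).
τ = C / λ = 7.97×10^8 / 16.9 = 4.72×10^7 s.
Equilibrium anomaly ΔT_eq = F / λ = 135 / 16.9 = 7.99 K.
t = 1400 days = 1.21×10^8 s, so t/τ = 2.56.
ΔT(t) = ΔT_eq (1 − e^(−t/τ)) = 7.99 × (1 − e^−2.56) = 7.37 K.

7.37 K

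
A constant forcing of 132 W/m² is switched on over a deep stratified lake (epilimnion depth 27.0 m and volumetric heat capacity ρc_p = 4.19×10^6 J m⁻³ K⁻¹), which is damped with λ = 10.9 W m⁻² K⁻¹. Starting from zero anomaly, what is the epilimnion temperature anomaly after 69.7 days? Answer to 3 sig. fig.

5.33 K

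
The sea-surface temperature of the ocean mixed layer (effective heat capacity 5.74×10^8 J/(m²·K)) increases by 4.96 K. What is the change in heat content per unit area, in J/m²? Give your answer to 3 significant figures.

2.85×10^9

Areal heat capacity C = 5.74×10^8 J/(m²·K) (given).
ΔQ = C ΔT = 5.74×10^8 × 4.96 = 2.85×10^9 J/m².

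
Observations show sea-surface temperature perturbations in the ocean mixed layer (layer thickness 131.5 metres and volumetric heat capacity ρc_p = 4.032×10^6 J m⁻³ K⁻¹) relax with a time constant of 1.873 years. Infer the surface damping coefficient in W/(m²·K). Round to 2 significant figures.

9.0

Areal heat capacity C = ρc_p × D = 4.032×10^6 × 131.5 = 5.30×10^8 J/(m^2 K).
τ = 1.873 years = 5.91×10^7 s.
λ = C / τ = 5.30×10^8 / 5.91×10^7 = 8.97 W/(m²·K).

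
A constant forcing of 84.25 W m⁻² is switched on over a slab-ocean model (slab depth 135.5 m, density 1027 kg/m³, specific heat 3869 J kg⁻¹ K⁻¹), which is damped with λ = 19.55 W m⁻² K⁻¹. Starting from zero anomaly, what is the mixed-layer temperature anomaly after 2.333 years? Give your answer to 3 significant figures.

4.01 K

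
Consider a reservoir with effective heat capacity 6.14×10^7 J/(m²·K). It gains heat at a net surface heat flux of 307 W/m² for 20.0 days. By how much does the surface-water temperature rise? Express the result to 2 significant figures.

8.6 K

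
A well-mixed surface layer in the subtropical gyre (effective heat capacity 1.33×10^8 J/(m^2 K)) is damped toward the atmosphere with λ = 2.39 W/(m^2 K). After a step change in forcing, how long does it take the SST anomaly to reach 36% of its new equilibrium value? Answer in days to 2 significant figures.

Areal heat capacity C = 1.33×10^8 J/(m^2 K) (given).
τ = C / λ = 1.33×10^8 / 2.39 = 5.56×10^7 s.
Fraction reached: 1 − e^(−t/τ) = 0.36 ⇒ t = −τ ln(1 − 0.36) = τ × 0.446.
t = 2.48×10^7 s = 287 days.

290 days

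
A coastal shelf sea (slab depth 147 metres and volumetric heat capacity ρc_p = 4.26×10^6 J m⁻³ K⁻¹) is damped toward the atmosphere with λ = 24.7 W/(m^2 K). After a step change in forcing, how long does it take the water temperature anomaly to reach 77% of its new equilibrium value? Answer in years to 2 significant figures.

1.2 years

Areal heat capacity C = ρc_p × D = 4.26×10^6 × 147 = 6.26×10^8 J m⁻² K⁻¹.
τ = C / λ = 6.26×10^8 / 24.7 = 2.54×10^7 s.
Fraction reached: 1 − e^(−t/τ) = 0.77 ⇒ t = −τ ln(1 − 0.77) = τ × 1.47.
t = 3.73×10^7 s = 1.18 years.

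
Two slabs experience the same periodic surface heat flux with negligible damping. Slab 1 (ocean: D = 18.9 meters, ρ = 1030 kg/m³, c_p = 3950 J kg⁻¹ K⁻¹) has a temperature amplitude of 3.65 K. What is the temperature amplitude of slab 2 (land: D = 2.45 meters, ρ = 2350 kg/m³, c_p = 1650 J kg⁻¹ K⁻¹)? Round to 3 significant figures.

C_ocean = 7.69×10^7 J/(m²·K); C_land = 9.50×10^6 J/(m²·K).
A ∝ 1/C ⇒ A_land = A_ocean × C_ocean/C_land = 3.65 × 8.09 = 29.5 K.

29.5 K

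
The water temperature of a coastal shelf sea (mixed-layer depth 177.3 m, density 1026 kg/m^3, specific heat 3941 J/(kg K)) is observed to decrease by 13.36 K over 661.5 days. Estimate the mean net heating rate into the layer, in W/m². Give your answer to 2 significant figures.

-170

Areal heat capacity C = ρ c_p D = 1026 × 3941 × 177.3 = 7.17×10^8 J/(m²·K).
Required heat per unit area: Q = C ΔT = 7.17×10^8 × -13.36 = -9.58×10^9 J/m².
Flux F = Q / Δt = -9.58×10^9 / 5.72×10^7 s = -168 W/m².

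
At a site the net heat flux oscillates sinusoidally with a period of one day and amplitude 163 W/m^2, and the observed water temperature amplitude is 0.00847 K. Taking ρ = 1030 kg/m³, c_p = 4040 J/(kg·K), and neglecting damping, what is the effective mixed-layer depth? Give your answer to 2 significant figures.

ω = 2π / 86400 s = 7.27×10^-5 s⁻¹.
Required C = F₀ / (A ω) = 163 / (0.00847 × 7.27×10^-5) = 2.65×10^8 J/(m²·K).
D = C / (ρ c_p) = 2.65×10^8 / (1030 × 4040) = 63.6 m.

64 m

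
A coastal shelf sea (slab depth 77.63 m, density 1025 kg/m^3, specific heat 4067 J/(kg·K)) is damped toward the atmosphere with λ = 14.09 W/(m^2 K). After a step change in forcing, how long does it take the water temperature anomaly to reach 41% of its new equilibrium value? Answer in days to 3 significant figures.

Areal heat capacity C = ρ c_p D = 1025 × 4067 × 77.63 = 3.24×10^8 J m⁻² K⁻¹.
τ = C / λ = 3.24×10^8 / 14.09 = 2.30×10^7 s.
Fraction reached: 1 − e^(−t/τ) = 0.41 ⇒ t = −τ ln(1 − 0.41) = τ × 0.528.
t = 1.21×10^7 s = 140 days.

140 days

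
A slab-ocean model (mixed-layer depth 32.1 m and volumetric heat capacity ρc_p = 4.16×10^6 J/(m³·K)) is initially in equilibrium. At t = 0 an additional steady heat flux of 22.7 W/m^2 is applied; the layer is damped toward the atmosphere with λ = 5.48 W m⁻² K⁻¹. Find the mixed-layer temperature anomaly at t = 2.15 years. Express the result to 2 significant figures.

Areal heat capacity C = ρc_p × D = 4.16×10^6 × 32.1 = 1.34×10^8 J/(m²·K).
τ = C / λ = 1.34×10^8 / 5.48 = 2.44×10^7 s.
Equilibrium anomaly ΔT_eq = F / λ = 22.7 / 5.48 = 4.14 K.
t = 2.15 years = 6.78×10^7 s, so t/τ = 2.78.
ΔT(t) = ΔT_eq (1 − e^(−t/τ)) = 4.14 × (1 − e^−2.78) = 3.89 K.

3.9 K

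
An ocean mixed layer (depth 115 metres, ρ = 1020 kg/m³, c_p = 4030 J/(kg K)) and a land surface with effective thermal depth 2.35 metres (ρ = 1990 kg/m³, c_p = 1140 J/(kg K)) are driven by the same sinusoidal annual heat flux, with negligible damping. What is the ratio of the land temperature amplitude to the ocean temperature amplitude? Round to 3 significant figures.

88.7

C_ocean = 1020 × 4030 × 115 = 4.73×10^8 J/(m²·K).
C_land = 1990 × 1140 × 2.35 = 5.33×10^6 J/(m²·K).
Undamped amplitude ∝ 1/C, so A_land/A_ocean = C_ocean/C_land = 88.7.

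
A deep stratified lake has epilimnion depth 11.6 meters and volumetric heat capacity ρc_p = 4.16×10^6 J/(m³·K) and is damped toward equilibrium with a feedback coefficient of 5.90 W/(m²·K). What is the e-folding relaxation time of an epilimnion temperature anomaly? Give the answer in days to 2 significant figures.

Areal heat capacity C = ρc_p × D = 4.16×10^6 × 11.6 = 4.83×10^7 J m⁻² K⁻¹.
Relaxation time τ = C / λ = 4.83×10^7 / 5.90 = 8.18×10^6 s.
In days: 8.18×10^6 s / (86400 s/day) = 94.7 days.

95 days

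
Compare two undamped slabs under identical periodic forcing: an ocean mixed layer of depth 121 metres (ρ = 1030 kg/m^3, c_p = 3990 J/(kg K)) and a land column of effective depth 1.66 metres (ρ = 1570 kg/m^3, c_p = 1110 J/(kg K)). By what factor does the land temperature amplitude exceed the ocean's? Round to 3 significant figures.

172

C_ocean = 1030 × 3990 × 121 = 4.97×10^8 J/(m²·K).
C_land = 1570 × 1110 × 1.66 = 2.89×10^6 J/(m²·K).
Undamped amplitude ∝ 1/C, so A_land/A_ocean = C_ocean/C_land = 172.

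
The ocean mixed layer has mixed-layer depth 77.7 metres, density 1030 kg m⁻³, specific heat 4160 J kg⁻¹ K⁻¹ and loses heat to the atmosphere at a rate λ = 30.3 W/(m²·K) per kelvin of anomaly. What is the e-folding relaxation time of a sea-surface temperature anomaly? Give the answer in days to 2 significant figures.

130 days

Areal heat capacity C = ρ c_p D = 1030 × 4160 × 77.7 = 3.33×10^8 J/(m^2 K).
Relaxation time τ = C / λ = 3.33×10^8 / 30.3 = 1.10×10^7 s.
In days: 1.10×10^7 s / (86400 s/day) = 127 days.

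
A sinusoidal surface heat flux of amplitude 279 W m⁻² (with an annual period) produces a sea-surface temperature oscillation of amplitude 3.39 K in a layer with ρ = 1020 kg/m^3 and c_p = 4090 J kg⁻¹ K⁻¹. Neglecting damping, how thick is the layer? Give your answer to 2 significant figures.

ω = 2π / 3.15×10^7 s = 1.99×10^-7 s⁻¹.
Required C = F₀ / (A ω) = 279 / (3.39 × 1.99×10^-7) = 4.13×10^8 J/(m²·K).
D = C / (ρ c_p) = 4.13×10^8 / (1020 × 4090) = 99.0 m.

99 m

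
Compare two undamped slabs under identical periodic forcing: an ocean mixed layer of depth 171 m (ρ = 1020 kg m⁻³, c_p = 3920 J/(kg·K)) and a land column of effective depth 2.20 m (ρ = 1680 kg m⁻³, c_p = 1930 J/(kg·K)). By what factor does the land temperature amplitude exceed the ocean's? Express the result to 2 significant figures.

C_ocean = 1020 × 3920 × 171 = 6.84×10^8 J/(m²·K).
C_land = 1680 × 1930 × 2.20 = 7.13×10^6 J/(m²·K).
Undamped amplitude ∝ 1/C, so A_land/A_ocean = C_ocean/C_land = 95.9.

96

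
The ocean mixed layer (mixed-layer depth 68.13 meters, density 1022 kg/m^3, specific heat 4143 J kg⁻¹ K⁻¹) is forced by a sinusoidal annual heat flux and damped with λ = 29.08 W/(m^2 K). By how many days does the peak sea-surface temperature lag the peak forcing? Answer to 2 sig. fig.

64 days

Areal heat capacity C = ρ c_p D = 1022 × 4143 × 68.13 = 2.88×10^8 J/(m²·K).
ω = 2π / 3.15×10^7 s = 1.99×10^-7 s⁻¹.
Phase lag φ = arctan(Cω/λ) = arctan(57.5/29.08) = 1.10 rad.
Time lag = φ / ω = 1.10 / 1.99×10^-7 = 5.53×10^6 s = 64.0 days.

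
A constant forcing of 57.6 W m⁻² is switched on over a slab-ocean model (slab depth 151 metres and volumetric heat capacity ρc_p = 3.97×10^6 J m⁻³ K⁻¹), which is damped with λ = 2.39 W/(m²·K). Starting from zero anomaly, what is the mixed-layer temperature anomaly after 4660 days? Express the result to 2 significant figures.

Areal heat capacity C = ρc_p × D = 3.97×10^6 × 151 = 5.99×10^8 J/(m^2 K).
τ = C / λ = 5.99×10^8 / 2.39 = 2.51×10^8 s.
Equilibrium anomaly ΔT_eq = F / λ = 57.6 / 2.39 = 24.1 K.
t = 4660 days = 4.03×10^8 s, so t/τ = 1.61.
ΔT(t) = ΔT_eq (1 − e^(−t/τ)) = 24.1 × (1 − e^−1.61) = 19.3 K.

19 K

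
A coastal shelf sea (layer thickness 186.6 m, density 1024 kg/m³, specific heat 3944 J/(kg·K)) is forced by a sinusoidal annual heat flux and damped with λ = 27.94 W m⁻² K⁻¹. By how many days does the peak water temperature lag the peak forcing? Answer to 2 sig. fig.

81 days

Areal heat capacity C = ρ c_p D = 1024 × 3944 × 186.6 = 7.54×10^8 J m⁻² K⁻¹.
ω = 2π / 3.15×10^7 s = 1.99×10^-7 s⁻¹.
Phase lag φ = arctan(Cω/λ) = arctan(150/27.94) = 1.39 rad.
Time lag = φ / ω = 1.39 / 1.99×10^-7 = 6.96×10^6 s = 80.6 days.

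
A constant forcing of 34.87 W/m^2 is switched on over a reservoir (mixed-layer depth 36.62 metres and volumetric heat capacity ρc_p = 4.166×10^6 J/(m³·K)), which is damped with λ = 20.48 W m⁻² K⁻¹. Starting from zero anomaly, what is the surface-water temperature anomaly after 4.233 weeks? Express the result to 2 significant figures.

Areal heat capacity C = ρc_p × D = 4.166×10^6 × 36.62 = 1.53×10^8 J/(m^2 K).
τ = C / λ = 1.53×10^8 / 20.48 = 7.45×10^6 s.
Equilibrium anomaly ΔT_eq = F / λ = 34.87 / 20.48 = 1.70 K.
t = 4.233 weeks = 2.56×10^6 s, so t/τ = 0.344.
ΔT(t) = ΔT_eq (1 − e^(−t/τ)) = 1.70 × (1 − e^−0.344) = 0.495 K.

0.50 K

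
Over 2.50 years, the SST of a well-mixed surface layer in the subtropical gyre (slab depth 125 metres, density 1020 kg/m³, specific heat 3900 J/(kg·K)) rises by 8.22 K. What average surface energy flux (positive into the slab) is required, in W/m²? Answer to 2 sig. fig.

Areal heat capacity C = ρ c_p D = 1020 × 3900 × 125 = 4.97×10^8 J/(m^2 K).
Required heat per unit area: Q = C ΔT = 4.97×10^8 × 8.22 = 4.09×10^9 J/m².
Flux F = Q / Δt = 4.09×10^9 / 7.89×10^7 s = 51.8 W/m².

52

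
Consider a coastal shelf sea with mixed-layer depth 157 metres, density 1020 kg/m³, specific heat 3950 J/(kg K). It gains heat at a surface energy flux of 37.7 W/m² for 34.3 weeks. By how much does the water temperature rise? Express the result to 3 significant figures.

1.24 K

Areal heat capacity C = ρ c_p D = 1020 × 3950 × 157 = 6.33×10^8 J m⁻² K⁻¹.
Net heat input Q = F Δt = 37.7 × (34.3 weeks × 6.048×10^5 s/week) = 7.82×10^8 J/m².
ΔT = Q / C = 7.82×10^8 / 6.33×10^8 = 1.24 K.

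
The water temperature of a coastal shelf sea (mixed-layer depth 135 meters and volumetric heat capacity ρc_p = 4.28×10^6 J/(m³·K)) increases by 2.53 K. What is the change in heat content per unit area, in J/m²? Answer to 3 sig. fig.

1.46×10^9

Areal heat capacity C = ρc_p × D = 4.28×10^6 × 135 = 5.78×10^8 J/(m^2 K).
ΔQ = C ΔT = 5.78×10^8 × 2.53 = 1.46×10^9 J/m².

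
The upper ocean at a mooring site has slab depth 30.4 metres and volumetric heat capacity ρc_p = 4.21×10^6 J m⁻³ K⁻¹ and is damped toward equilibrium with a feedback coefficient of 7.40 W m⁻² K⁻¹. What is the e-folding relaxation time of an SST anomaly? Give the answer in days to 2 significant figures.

Areal heat capacity C = ρc_p × D = 4.21×10^6 × 30.4 = 1.28×10^8 J/(m²·K).
Relaxation time τ = C / λ = 1.28×10^8 / 7.40 = 1.73×10^7 s.
In days: 1.73×10^7 s / (86400 s/day) = 200 days.

200 days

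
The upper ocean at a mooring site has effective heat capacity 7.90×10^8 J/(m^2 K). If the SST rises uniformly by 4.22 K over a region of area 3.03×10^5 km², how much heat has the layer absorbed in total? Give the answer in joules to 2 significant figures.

Areal heat capacity C = 7.90×10^8 J/(m^2 K) (given).
Heat per unit area: q = C ΔT = 7.90×10^8 × 4.22 = 3.33×10^9 J/m².
Total heat: Q = q × A = 3.33×10^9 × (3.03×10^5 × 10⁶ m²) = 1.01×10^21 J.

1.0×10^21 J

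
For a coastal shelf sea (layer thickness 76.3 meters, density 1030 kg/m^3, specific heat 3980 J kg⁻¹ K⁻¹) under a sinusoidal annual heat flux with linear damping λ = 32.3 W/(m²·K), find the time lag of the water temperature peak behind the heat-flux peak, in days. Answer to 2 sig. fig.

Areal heat capacity C = ρ c_p D = 1030 × 3980 × 76.3 = 3.13×10^8 J/(m^2 K).
ω = 2π / 3.15×10^7 s = 1.99×10^-7 s⁻¹.
Phase lag φ = arctan(Cω/λ) = arctan(62.3/32.3) = 1.09 rad.
Time lag = φ / ω = 1.09 / 1.99×10^-7 = 5.48×10^6 s = 63.5 days.

63 days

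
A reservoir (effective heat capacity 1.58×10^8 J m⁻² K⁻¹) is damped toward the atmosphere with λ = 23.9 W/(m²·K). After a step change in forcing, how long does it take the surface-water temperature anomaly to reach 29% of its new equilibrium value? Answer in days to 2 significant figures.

26 days

Areal heat capacity C = 1.58×10^8 J m⁻² K⁻¹ (given).
τ = C / λ = 1.58×10^8 / 23.9 = 6.61×10^6 s.
Fraction reached: 1 − e^(−t/τ) = 0.29 ⇒ t = −τ ln(1 − 0.29) = τ × 0.342.
t = 2.26×10^6 s = 26.2 days.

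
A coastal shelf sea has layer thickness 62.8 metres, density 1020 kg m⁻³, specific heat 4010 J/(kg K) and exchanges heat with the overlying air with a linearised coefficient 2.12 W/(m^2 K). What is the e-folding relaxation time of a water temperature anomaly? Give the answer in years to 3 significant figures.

3.84 years

Areal heat capacity C = ρ c_p D = 1020 × 4010 × 62.8 = 2.57×10^8 J m⁻² K⁻¹.
Relaxation time τ = C / λ = 2.57×10^8 / 2.12 = 1.21×10^8 s.
In years: 1.21×10^8 s / (3.156×10^7 s/year) = 3.84 years.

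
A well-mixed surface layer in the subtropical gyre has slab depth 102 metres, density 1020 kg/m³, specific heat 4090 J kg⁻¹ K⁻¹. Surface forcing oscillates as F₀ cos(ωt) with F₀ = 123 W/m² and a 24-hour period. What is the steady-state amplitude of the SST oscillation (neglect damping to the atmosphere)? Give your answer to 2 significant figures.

Areal heat capacity C = ρ c_p D = 1020 × 4090 × 102 = 4.26×10^8 J/(m^2 K).
Angular frequency ω = 2π / T = 2π / 86400 s = 7.27×10^-5 s⁻¹.
Cω = 4.26×10^8 × 7.27×10^-5 = 30900 W/(m²·K).
Amplitude A = F₀ / (Cω) = 123 / 30900 = 0.00397 K.

0.0040 K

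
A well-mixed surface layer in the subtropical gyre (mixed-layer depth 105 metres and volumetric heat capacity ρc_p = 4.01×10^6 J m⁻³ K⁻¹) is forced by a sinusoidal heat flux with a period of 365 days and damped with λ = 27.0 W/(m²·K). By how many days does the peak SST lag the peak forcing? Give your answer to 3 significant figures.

Areal heat capacity C = ρc_p × D = 4.01×10^6 × 105 = 4.21×10^8 J/(m^2 K).
ω = 2π / 3.15×10^7 s = 1.99×10^-7 s⁻¹.
Phase lag φ = arctan(Cω/λ) = arctan(83.9/27.0) = 1.26 rad.
Time lag = φ / ω = 1.26 / 1.99×10^-7 = 6.32×10^6 s = 73.2 days.

73.2 days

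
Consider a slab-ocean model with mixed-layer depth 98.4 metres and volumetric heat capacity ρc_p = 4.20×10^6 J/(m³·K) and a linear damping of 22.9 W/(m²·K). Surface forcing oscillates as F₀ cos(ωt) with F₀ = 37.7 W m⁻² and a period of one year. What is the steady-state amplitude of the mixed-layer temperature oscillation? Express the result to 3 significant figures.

0.441 K

Areal heat capacity C = ρc_p × D = 4.20×10^6 × 98.4 = 4.13×10^8 J/(m²·K).
Angular frequency ω = 2π / T = 2π / 3.15×10^7 s = 1.99×10^-7 s⁻¹.
√((Cω)² + λ²) = √((82.3)² + 22.9²) = 85.5 W/(m²·K).
Amplitude A = F₀ / √((Cω)²+λ²) = 37.7 / 85.5 = 0.441 K.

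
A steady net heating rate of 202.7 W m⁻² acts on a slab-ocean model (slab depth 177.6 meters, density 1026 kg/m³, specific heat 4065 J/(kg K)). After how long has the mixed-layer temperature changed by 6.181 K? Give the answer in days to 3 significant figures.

261 days

Areal heat capacity C = ρ c_p D = 1026 × 4065 × 177.6 = 7.41×10^8 J/(m²·K).
Time required: Δt = C ΔT / F = 7.41×10^8 × 6.181 / 202.7 = 2.26×10^7 s.
In days: 2.26×10^7 s / (86400 s/day) = 261 days.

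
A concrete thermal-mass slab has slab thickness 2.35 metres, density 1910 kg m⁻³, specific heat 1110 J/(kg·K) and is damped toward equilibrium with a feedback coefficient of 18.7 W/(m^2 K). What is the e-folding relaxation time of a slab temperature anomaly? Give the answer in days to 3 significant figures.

Areal heat capacity C = ρ c_p D = 1910 × 1110 × 2.35 = 4.98×10^6 J/(m^2 K).
Relaxation time τ = C / λ = 4.98×10^6 / 18.7 = 2.66×10^5 s.
In days: 2.66×10^5 s / (86400 s/day) = 3.08 days.

3.08 days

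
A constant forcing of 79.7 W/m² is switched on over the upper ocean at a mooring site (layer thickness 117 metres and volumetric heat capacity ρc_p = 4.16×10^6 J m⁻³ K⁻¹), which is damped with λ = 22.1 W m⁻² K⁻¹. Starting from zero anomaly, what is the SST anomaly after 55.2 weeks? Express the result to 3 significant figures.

2.81 K

Areal heat capacity C = ρc_p × D = 4.16×10^6 × 117 = 4.87×10^8 J/(m^2 K).
τ = C / λ = 4.87×10^8 / 22.1 = 2.20×10^7 s.
Equilibrium anomaly ΔT_eq = F / λ = 79.7 / 22.1 = 3.61 K.
t = 55.2 weeks = 3.34×10^7 s, so t/τ = 1.52.
ΔT(t) = ΔT_eq (1 − e^(−t/τ)) = 3.61 × (1 − e^−1.52) = 2.81 K.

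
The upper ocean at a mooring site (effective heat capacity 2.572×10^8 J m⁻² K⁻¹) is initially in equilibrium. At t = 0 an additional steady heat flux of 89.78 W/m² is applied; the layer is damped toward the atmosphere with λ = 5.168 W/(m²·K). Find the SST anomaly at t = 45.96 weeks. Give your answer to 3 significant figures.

7.43 K

Areal heat capacity C = 2.572×10^8 J m⁻² K⁻¹ (given).
τ = C / λ = 2.57×10^8 / 5.168 = 4.98×10^7 s.
Equilibrium anomaly ΔT_eq = F / λ = 89.78 / 5.168 = 17.4 K.
t = 45.96 weeks = 2.78×10^7 s, so t/τ = 0.559.
ΔT(t) = ΔT_eq (1 − e^(−t/τ)) = 17.4 × (1 − e^−0.559) = 7.43 K.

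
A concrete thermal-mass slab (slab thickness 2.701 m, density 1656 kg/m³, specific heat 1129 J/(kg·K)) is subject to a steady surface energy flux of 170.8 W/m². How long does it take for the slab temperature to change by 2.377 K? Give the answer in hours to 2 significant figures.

20 hours

Areal heat capacity C = ρ c_p D = 1656 × 1129 × 2.701 = 5.05×10^6 J/(m^2 K).
Time required: Δt = C ΔT / F = 5.05×10^6 × 2.377 / 170.8 = 70300 s.
In hours: 70300 s / (3600 s/hour) = 19.5 hours.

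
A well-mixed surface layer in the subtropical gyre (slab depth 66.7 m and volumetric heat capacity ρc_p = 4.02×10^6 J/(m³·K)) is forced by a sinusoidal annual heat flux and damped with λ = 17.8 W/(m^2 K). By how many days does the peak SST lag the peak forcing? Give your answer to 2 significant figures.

Areal heat capacity C = ρc_p × D = 4.02×10^6 × 66.7 = 2.68×10^8 J m⁻² K⁻¹.
ω = 2π / 3.15×10^7 s = 1.99×10^-7 s⁻¹.
Phase lag φ = arctan(Cω/λ) = arctan(53.4/17.8) = 1.25 rad.
Time lag = φ / ω = 1.25 / 1.99×10^-7 = 6.27×10^6 s = 72.6 days.

73 days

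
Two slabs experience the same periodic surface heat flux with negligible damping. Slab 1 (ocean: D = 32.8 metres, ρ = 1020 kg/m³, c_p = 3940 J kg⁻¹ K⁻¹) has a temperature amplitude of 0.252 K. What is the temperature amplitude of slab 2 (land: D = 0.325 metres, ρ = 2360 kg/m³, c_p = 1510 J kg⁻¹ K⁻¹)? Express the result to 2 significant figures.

29 K

C_ocean = 1.32×10^8 J/(m²·K); C_land = 1.16×10^6 J/(m²·K).
A ∝ 1/C ⇒ A_land = A_ocean × C_ocean/C_land = 0.252 × 114 = 28.7 K.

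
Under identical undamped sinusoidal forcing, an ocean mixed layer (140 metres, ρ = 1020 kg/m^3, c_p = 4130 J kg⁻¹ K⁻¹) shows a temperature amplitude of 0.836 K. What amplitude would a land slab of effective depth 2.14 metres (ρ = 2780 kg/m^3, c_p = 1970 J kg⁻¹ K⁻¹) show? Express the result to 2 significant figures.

42 K

C_ocean = 5.90×10^8 J/(m²·K); C_land = 1.17×10^7 J/(m²·K).
A ∝ 1/C ⇒ A_land = A_ocean × C_ocean/C_land = 0.836 × 50.3 = 42.1 K.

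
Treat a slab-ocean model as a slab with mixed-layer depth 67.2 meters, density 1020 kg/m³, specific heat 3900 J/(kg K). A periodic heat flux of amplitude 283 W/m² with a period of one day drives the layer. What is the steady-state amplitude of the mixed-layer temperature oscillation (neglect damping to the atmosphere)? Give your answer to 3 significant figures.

0.0146 K

Areal heat capacity C = ρ c_p D = 1020 × 3900 × 67.2 = 2.67×10^8 J m⁻² K⁻¹.
Angular frequency ω = 2π / T = 2π / 86400 s = 7.27×10^-5 s⁻¹.
Cω = 2.67×10^8 × 7.27×10^-5 = 19400 W/(m²·K).
Amplitude A = F₀ / (Cω) = 283 / 19400 = 0.0146 K.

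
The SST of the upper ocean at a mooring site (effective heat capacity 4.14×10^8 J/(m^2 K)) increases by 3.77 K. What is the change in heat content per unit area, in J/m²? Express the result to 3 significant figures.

Areal heat capacity C = 4.14×10^8 J/(m^2 K) (given).
ΔQ = C ΔT = 4.14×10^8 × 3.77 = 1.56×10^9 J/m².

1.56×10^9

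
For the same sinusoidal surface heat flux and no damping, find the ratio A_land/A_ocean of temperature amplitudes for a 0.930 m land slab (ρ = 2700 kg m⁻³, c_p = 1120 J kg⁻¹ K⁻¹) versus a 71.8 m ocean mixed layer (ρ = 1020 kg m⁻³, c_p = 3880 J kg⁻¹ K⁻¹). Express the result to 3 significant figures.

C_ocean = 1020 × 3880 × 71.8 = 2.84×10^8 J/(m²·K).
C_land = 2700 × 1120 × 0.930 = 2.81×10^6 J/(m²·K).
Undamped amplitude ∝ 1/C, so A_land/A_ocean = C_ocean/C_land = 101.

101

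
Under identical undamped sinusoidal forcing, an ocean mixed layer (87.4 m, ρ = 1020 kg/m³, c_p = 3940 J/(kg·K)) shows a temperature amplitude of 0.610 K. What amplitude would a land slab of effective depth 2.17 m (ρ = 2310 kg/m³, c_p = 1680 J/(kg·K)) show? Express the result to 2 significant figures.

C_ocean = 3.51×10^8 J/(m²·K); C_land = 8.42×10^6 J/(m²·K).
A ∝ 1/C ⇒ A_land = A_ocean × C_ocean/C_land = 0.610 × 41.7 = 25.4 K.

25 K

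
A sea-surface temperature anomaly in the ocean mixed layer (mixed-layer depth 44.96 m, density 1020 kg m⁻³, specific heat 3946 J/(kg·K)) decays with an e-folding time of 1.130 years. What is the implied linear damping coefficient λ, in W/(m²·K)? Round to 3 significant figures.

5.07

Areal heat capacity C = ρ c_p D = 1020 × 3946 × 44.96 = 1.81×10^8 J/(m^2 K).
τ = 1.130 years = 3.57×10^7 s.
λ = C / τ = 1.81×10^8 / 3.57×10^7 = 5.07 W/(m²·K).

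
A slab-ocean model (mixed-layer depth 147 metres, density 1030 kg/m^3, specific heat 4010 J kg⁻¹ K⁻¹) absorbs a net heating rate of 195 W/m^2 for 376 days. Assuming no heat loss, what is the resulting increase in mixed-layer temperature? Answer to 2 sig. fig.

Areal heat capacity C = ρ c_p D = 1030 × 4010 × 147 = 6.07×10^8 J/(m^2 K).
Net heat input Q = F Δt = 195 × (376 days × 86400 s/day) = 6.33×10^9 J/m².
ΔT = Q / C = 6.33×10^9 / 6.07×10^8 = 10.4 K.

10 K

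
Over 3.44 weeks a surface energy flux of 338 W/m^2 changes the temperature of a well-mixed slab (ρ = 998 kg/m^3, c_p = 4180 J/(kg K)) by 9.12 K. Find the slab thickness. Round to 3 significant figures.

Heat input Q = F Δt = 338 × 2.08×10^6 s = 7.03×10^8 J/m².
Required areal heat capacity C = Q / ΔT = 7.71×10^7 J/(m²·K).
Depth D = C / (ρ c_p) = 7.71×10^7 / (998 × 4180) = 18.5 m.

18.5 m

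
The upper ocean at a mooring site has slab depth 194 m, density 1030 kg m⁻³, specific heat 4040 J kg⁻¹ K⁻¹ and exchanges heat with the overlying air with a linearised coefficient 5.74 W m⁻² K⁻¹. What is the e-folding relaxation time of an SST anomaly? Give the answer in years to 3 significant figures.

4.46 years

Areal heat capacity C = ρ c_p D = 1030 × 4040 × 194 = 8.07×10^8 J/(m^2 K).
Relaxation time τ = C / λ = 8.07×10^8 / 5.74 = 1.41×10^8 s.
In years: 1.41×10^8 s / (3.156×10^7 s/year) = 4.46 years.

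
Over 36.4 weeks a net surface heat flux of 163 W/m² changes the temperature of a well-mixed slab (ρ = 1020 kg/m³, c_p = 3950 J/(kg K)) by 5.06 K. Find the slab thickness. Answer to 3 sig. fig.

176 m

Heat input Q = F Δt = 163 × 2.20×10^7 s = 3.59×10^9 J/m².
Required areal heat capacity C = Q / ΔT = 7.09×10^8 J/(m²·K).
Depth D = C / (ρ c_p) = 7.09×10^8 / (1020 × 3950) = 176 m.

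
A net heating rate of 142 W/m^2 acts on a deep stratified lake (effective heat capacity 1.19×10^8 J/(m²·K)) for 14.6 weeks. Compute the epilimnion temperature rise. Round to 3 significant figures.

Areal heat capacity C = 1.19×10^8 J/(m²·K) (given).
Net heat input Q = F Δt = 142 × (14.6 weeks × 6.048×10^5 s/week) = 1.25×10^9 J/m².
ΔT = Q / C = 1.25×10^9 / 1.19×10^8 = 10.5 K.

10.5 K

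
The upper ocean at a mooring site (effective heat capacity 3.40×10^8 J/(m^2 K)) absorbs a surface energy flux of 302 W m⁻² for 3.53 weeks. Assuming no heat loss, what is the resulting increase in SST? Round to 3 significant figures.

1.90 K

Areal heat capacity C = 3.40×10^8 J/(m^2 K) (given).
Net heat input Q = F Δt = 302 × (3.53 weeks × 6.048×10^5 s/week) = 6.45×10^8 J/m².
ΔT = Q / C = 6.45×10^8 / 3.40×10^8 = 1.90 K.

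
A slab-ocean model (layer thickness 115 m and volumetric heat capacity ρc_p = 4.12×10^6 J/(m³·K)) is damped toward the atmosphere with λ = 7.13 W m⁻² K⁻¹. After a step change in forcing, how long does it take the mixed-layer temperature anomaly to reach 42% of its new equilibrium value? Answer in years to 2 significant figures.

Areal heat capacity C = ρc_p × D = 4.12×10^6 × 115 = 4.74×10^8 J m⁻² K⁻¹.
τ = C / λ = 4.74×10^8 / 7.13 = 6.65×10^7 s.
Fraction reached: 1 − e^(−t/τ) = 0.42 ⇒ t = −τ ln(1 − 0.42) = τ × 0.545.
t = 3.62×10^7 s = 1.15 years.

1.1 years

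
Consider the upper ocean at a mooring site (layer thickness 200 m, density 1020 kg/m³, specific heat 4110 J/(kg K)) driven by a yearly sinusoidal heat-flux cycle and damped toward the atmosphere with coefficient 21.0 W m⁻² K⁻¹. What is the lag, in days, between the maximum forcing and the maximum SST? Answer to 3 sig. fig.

84.0 days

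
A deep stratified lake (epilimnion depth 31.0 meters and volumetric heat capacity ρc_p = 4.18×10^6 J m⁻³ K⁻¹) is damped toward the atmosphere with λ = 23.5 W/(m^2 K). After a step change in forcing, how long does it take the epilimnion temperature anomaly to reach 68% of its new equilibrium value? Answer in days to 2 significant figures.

Areal heat capacity C = ρc_p × D = 4.18×10^6 × 31.0 = 1.30×10^8 J/(m^2 K).
τ = C / λ = 1.30×10^8 / 23.5 = 5.51×10^6 s.
Fraction reached: 1 − e^(−t/τ) = 0.68 ⇒ t = −τ ln(1 − 0.68) = τ × 1.14.
t = 6.28×10^6 s = 72.7 days.

73 days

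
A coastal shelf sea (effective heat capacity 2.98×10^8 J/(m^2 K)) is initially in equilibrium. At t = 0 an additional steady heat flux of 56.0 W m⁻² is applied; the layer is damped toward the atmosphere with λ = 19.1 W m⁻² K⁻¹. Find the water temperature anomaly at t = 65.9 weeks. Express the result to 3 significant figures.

2.70 K

Areal heat capacity C = 2.98×10^8 J/(m^2 K) (given).
τ = C / λ = 2.98×10^8 / 19.1 = 1.56×10^7 s.
Equilibrium anomaly ΔT_eq = F / λ = 56.0 / 19.1 = 2.93 K.
t = 65.9 weeks = 3.99×10^7 s, so t/τ = 2.55.
ΔT(t) = ΔT_eq (1 − e^(−t/τ)) = 2.93 × (1 − e^−2.55) = 2.70 K.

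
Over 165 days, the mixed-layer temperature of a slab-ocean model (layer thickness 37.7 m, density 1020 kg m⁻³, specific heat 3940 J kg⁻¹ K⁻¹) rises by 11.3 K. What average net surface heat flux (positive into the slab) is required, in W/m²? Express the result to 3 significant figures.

120

Areal heat capacity C = ρ c_p D = 1020 × 3940 × 37.7 = 1.52×10^8 J/(m²·K).
Required heat per unit area: Q = C ΔT = 1.52×10^8 × 11.3 = 1.71×10^9 J/m².
Flux F = Q / Δt = 1.71×10^9 / 1.43×10^7 s = 120 W/m².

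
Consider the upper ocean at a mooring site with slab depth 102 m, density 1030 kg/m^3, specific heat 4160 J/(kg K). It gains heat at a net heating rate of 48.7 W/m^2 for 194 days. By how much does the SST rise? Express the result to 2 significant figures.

Areal heat capacity C = ρ c_p D = 1030 × 4160 × 102 = 4.37×10^8 J/(m^2 K).
Net heat input Q = F Δt = 48.7 × (194 days × 86400 s/day) = 8.16×10^8 J/m².
ΔT = Q / C = 8.16×10^8 / 4.37×10^8 = 1.87 K.

1.9 K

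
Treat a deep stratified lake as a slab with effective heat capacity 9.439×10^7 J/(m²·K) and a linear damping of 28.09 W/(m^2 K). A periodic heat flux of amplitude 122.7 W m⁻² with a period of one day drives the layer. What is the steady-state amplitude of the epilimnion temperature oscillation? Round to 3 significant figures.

Areal heat capacity C = 9.439×10^7 J/(m²·K) (given).
Angular frequency ω = 2π / T = 2π / 86400 s = 7.27×10^-5 s⁻¹.
√((Cω)² + λ²) = √((6860)² + 28.09²) = 6860 W/(m²·K).
Amplitude A = F₀ / √((Cω)²+λ²) = 122.7 / 6860 = 0.0179 K.

0.0179 K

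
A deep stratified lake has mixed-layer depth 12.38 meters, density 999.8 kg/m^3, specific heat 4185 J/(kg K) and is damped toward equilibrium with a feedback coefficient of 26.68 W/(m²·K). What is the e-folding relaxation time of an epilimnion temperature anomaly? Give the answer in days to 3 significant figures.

22.5 days

Areal heat capacity C = ρ c_p D = 999.8 × 4185 × 12.38 = 5.18×10^7 J/(m^2 K).
Relaxation time τ = C / λ = 5.18×10^7 / 26.68 = 1.94×10^6 s.
In days: 1.94×10^6 s / (86400 s/day) = 22.5 days.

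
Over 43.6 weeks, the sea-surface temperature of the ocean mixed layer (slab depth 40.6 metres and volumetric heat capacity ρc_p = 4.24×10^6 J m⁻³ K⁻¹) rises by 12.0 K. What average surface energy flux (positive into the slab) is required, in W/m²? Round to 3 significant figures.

78.3

Areal heat capacity C = ρc_p × D = 4.24×10^6 × 40.6 = 1.72×10^8 J/(m^2 K).
Required heat per unit area: Q = C ΔT = 1.72×10^8 × 12.0 = 2.07×10^9 J/m².
Flux F = Q / Δt = 2.07×10^9 / 2.64×10^7 s = 78.3 W/m².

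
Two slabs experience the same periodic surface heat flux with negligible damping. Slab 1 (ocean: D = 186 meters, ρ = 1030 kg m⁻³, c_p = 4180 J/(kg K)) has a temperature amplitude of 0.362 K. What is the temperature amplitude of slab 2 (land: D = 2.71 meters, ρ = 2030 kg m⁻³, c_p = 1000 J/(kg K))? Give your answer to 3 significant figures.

C_ocean = 8.01×10^8 J/(m²·K); C_land = 5.50×10^6 J/(m²·K).
A ∝ 1/C ⇒ A_land = A_ocean × C_ocean/C_land = 0.362 × 146 = 52.7 K.

52.7 K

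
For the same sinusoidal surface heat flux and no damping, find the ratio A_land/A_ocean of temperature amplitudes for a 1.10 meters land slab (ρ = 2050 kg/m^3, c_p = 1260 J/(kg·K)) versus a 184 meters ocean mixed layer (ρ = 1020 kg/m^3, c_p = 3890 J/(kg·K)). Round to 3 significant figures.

C_ocean = 1020 × 3890 × 184 = 7.30×10^8 J/(m²·K).
C_land = 2050 × 1260 × 1.10 = 2.84×10^6 J/(m²·K).
Undamped amplitude ∝ 1/C, so A_land/A_ocean = C_ocean/C_land = 257.

257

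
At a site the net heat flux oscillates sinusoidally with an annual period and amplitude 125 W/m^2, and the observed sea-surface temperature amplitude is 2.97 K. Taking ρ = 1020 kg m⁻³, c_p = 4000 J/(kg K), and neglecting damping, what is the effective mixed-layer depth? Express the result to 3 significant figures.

ω = 2π / 3.15×10^7 s = 1.99×10^-7 s⁻¹.
Required C = F₀ / (A ω) = 125 / (2.97 × 1.99×10^-7) = 2.11×10^8 J/(m²·K).
D = C / (ρ c_p) = 2.11×10^8 / (1020 × 4000) = 51.8 m.

51.8 m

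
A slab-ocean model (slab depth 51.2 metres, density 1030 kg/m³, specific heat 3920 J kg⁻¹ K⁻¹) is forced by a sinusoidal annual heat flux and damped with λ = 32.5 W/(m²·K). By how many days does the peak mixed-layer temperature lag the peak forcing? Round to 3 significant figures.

Areal heat capacity C = ρ c_p D = 1030 × 3920 × 51.2 = 2.07×10^8 J/(m²·K).
ω = 2π / 3.15×10^7 s = 1.99×10^-7 s⁻¹.
Phase lag φ = arctan(Cω/λ) = arctan(41.2/32.5) = 0.903 rad.
Time lag = φ / ω = 0.903 / 1.99×10^-7 = 4.53×10^6 s = 52.4 days.

52.4 days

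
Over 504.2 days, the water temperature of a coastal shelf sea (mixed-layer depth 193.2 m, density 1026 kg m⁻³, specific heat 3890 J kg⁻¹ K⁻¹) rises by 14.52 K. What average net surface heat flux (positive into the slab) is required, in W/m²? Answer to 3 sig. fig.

Areal heat capacity C = ρ c_p D = 1026 × 3890 × 193.2 = 7.71×10^8 J/(m²·K).
Required heat per unit area: Q = C ΔT = 7.71×10^8 × 14.52 = 1.12×10^10 J/m².
Flux F = Q / Δt = 1.12×10^10 / 4.36×10^7 s = 257 W/m².

257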